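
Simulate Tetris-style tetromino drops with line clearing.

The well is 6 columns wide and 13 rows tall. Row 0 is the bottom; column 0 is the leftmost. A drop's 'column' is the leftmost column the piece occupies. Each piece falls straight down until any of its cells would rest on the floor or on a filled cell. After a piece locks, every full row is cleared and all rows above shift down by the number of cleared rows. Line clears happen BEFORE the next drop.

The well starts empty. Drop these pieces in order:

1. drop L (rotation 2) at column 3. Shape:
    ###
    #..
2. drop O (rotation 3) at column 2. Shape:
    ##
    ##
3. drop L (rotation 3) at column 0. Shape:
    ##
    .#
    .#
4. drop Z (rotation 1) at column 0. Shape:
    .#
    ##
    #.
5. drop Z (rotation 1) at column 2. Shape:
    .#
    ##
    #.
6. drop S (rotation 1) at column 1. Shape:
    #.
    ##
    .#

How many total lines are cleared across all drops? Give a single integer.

Drop 1: L rot2 at col 3 lands with bottom-row=0; cleared 0 line(s) (total 0); column heights now [0 0 0 2 2 2], max=2
Drop 2: O rot3 at col 2 lands with bottom-row=2; cleared 0 line(s) (total 0); column heights now [0 0 4 4 2 2], max=4
Drop 3: L rot3 at col 0 lands with bottom-row=0; cleared 0 line(s) (total 0); column heights now [3 3 4 4 2 2], max=4
Drop 4: Z rot1 at col 0 lands with bottom-row=3; cleared 0 line(s) (total 0); column heights now [5 6 4 4 2 2], max=6
Drop 5: Z rot1 at col 2 lands with bottom-row=4; cleared 0 line(s) (total 0); column heights now [5 6 6 7 2 2], max=7
Drop 6: S rot1 at col 1 lands with bottom-row=6; cleared 0 line(s) (total 0); column heights now [5 9 8 7 2 2], max=9

Answer: 0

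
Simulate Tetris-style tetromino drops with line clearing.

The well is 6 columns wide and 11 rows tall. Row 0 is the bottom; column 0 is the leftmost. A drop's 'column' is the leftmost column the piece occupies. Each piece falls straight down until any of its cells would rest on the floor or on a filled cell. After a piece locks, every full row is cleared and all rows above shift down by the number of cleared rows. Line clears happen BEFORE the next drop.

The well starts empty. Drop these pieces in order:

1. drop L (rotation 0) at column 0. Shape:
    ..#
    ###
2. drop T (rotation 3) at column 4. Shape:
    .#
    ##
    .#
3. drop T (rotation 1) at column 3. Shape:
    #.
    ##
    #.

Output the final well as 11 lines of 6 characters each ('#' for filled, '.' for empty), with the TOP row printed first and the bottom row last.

Drop 1: L rot0 at col 0 lands with bottom-row=0; cleared 0 line(s) (total 0); column heights now [1 1 2 0 0 0], max=2
Drop 2: T rot3 at col 4 lands with bottom-row=0; cleared 0 line(s) (total 0); column heights now [1 1 2 0 2 3], max=3
Drop 3: T rot1 at col 3 lands with bottom-row=1; cleared 0 line(s) (total 0); column heights now [1 1 2 4 3 3], max=4

Answer: ......
......
......
......
......
......
......
...#..
...###
..####
###..#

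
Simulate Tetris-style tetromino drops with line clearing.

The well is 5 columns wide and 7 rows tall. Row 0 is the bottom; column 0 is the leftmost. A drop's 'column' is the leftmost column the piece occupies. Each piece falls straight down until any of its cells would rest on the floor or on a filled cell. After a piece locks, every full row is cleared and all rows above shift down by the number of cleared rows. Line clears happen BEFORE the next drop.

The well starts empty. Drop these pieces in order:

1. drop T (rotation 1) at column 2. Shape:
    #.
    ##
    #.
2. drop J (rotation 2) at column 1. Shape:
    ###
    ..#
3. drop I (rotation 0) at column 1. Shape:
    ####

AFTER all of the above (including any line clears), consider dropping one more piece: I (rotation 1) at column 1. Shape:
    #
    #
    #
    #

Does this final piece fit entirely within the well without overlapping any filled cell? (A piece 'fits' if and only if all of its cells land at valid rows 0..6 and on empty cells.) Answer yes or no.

Drop 1: T rot1 at col 2 lands with bottom-row=0; cleared 0 line(s) (total 0); column heights now [0 0 3 2 0], max=3
Drop 2: J rot2 at col 1 lands with bottom-row=2; cleared 0 line(s) (total 0); column heights now [0 4 4 4 0], max=4
Drop 3: I rot0 at col 1 lands with bottom-row=4; cleared 0 line(s) (total 0); column heights now [0 5 5 5 5], max=5
Test piece I rot1 at col 1 (width 1): heights before test = [0 5 5 5 5]; fits = False

Answer: no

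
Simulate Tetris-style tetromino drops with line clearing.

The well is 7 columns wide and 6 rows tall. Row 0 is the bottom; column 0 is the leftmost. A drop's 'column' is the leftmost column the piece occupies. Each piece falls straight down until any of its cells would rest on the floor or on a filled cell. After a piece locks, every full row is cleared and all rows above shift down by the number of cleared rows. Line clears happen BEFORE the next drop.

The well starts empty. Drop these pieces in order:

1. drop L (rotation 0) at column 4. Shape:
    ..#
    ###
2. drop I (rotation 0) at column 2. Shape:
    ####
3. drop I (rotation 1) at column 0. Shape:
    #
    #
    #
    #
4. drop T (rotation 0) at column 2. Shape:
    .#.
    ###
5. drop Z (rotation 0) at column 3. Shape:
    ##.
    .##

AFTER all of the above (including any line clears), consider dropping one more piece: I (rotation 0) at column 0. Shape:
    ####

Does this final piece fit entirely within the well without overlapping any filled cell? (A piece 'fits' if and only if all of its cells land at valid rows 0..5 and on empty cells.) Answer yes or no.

Drop 1: L rot0 at col 4 lands with bottom-row=0; cleared 0 line(s) (total 0); column heights now [0 0 0 0 1 1 2], max=2
Drop 2: I rot0 at col 2 lands with bottom-row=1; cleared 0 line(s) (total 0); column heights now [0 0 2 2 2 2 2], max=2
Drop 3: I rot1 at col 0 lands with bottom-row=0; cleared 0 line(s) (total 0); column heights now [4 0 2 2 2 2 2], max=4
Drop 4: T rot0 at col 2 lands with bottom-row=2; cleared 0 line(s) (total 0); column heights now [4 0 3 4 3 2 2], max=4
Drop 5: Z rot0 at col 3 lands with bottom-row=3; cleared 0 line(s) (total 0); column heights now [4 0 3 5 5 4 2], max=5
Test piece I rot0 at col 0 (width 4): heights before test = [4 0 3 5 5 4 2]; fits = True

Answer: yes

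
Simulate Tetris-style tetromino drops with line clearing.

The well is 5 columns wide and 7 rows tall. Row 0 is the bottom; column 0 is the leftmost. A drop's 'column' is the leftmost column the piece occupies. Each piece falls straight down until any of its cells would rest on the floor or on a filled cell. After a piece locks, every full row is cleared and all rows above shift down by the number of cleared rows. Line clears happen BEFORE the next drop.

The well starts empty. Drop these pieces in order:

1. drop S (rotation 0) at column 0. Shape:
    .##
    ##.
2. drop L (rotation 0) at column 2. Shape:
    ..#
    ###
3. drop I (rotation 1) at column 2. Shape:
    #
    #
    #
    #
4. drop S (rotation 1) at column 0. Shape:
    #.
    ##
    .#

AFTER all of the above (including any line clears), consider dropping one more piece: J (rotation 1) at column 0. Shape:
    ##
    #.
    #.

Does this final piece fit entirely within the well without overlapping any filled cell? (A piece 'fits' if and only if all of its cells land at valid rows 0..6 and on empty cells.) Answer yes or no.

Drop 1: S rot0 at col 0 lands with bottom-row=0; cleared 0 line(s) (total 0); column heights now [1 2 2 0 0], max=2
Drop 2: L rot0 at col 2 lands with bottom-row=2; cleared 0 line(s) (total 0); column heights now [1 2 3 3 4], max=4
Drop 3: I rot1 at col 2 lands with bottom-row=3; cleared 0 line(s) (total 0); column heights now [1 2 7 3 4], max=7
Drop 4: S rot1 at col 0 lands with bottom-row=2; cleared 0 line(s) (total 0); column heights now [5 4 7 3 4], max=7
Test piece J rot1 at col 0 (width 2): heights before test = [5 4 7 3 4]; fits = False

Answer: no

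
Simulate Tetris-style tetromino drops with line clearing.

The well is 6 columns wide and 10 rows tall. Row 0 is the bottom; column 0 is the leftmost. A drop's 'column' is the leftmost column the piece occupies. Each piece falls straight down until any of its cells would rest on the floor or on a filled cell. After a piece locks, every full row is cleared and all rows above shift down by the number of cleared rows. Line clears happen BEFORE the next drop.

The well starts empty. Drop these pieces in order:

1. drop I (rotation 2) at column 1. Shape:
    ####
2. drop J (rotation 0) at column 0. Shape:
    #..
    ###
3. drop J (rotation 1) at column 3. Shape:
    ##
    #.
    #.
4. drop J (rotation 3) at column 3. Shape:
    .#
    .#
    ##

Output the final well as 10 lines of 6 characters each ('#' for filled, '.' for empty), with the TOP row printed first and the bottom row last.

Answer: ......
......
......
....#.
....#.
...##.
...##.
#..#..
####..
.####.

Derivation:
Drop 1: I rot2 at col 1 lands with bottom-row=0; cleared 0 line(s) (total 0); column heights now [0 1 1 1 1 0], max=1
Drop 2: J rot0 at col 0 lands with bottom-row=1; cleared 0 line(s) (total 0); column heights now [3 2 2 1 1 0], max=3
Drop 3: J rot1 at col 3 lands with bottom-row=1; cleared 0 line(s) (total 0); column heights now [3 2 2 4 4 0], max=4
Drop 4: J rot3 at col 3 lands with bottom-row=4; cleared 0 line(s) (total 0); column heights now [3 2 2 5 7 0], max=7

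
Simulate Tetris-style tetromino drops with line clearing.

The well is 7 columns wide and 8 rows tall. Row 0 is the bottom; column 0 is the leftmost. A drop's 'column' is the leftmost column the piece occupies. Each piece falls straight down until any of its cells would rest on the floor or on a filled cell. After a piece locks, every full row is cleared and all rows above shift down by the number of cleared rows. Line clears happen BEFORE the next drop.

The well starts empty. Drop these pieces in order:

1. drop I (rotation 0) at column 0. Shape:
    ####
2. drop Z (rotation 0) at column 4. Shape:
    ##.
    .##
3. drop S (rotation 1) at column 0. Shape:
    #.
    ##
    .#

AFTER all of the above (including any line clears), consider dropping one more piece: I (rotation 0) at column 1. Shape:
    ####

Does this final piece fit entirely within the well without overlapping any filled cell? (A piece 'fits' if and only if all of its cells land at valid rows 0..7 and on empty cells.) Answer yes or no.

Answer: yes

Derivation:
Drop 1: I rot0 at col 0 lands with bottom-row=0; cleared 0 line(s) (total 0); column heights now [1 1 1 1 0 0 0], max=1
Drop 2: Z rot0 at col 4 lands with bottom-row=0; cleared 0 line(s) (total 0); column heights now [1 1 1 1 2 2 1], max=2
Drop 3: S rot1 at col 0 lands with bottom-row=1; cleared 0 line(s) (total 0); column heights now [4 3 1 1 2 2 1], max=4
Test piece I rot0 at col 1 (width 4): heights before test = [4 3 1 1 2 2 1]; fits = True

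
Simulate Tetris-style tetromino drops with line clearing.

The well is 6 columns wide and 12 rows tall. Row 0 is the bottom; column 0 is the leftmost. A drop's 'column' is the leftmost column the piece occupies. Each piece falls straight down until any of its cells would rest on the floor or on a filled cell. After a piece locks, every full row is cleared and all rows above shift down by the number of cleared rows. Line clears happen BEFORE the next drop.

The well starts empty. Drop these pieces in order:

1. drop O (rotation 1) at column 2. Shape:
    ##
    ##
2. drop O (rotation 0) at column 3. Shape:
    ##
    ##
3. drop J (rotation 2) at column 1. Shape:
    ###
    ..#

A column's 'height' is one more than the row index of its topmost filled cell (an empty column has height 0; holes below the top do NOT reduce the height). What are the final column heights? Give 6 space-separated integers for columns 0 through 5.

Drop 1: O rot1 at col 2 lands with bottom-row=0; cleared 0 line(s) (total 0); column heights now [0 0 2 2 0 0], max=2
Drop 2: O rot0 at col 3 lands with bottom-row=2; cleared 0 line(s) (total 0); column heights now [0 0 2 4 4 0], max=4
Drop 3: J rot2 at col 1 lands with bottom-row=4; cleared 0 line(s) (total 0); column heights now [0 6 6 6 4 0], max=6

Answer: 0 6 6 6 4 0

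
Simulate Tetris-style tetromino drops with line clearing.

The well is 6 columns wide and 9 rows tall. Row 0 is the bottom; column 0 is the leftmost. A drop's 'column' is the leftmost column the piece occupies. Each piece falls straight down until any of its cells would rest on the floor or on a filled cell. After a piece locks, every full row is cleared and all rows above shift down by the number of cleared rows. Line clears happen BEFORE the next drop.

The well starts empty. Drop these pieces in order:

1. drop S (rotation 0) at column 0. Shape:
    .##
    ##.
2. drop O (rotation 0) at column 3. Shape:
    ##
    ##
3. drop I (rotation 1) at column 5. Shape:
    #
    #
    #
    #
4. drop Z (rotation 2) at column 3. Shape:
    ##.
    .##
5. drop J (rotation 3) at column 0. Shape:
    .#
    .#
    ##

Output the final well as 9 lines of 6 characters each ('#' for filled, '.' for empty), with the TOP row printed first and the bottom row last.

Answer: ......
......
......
...##.
.#..##
.#...#
##...#
.#####
##.###

Derivation:
Drop 1: S rot0 at col 0 lands with bottom-row=0; cleared 0 line(s) (total 0); column heights now [1 2 2 0 0 0], max=2
Drop 2: O rot0 at col 3 lands with bottom-row=0; cleared 0 line(s) (total 0); column heights now [1 2 2 2 2 0], max=2
Drop 3: I rot1 at col 5 lands with bottom-row=0; cleared 0 line(s) (total 0); column heights now [1 2 2 2 2 4], max=4
Drop 4: Z rot2 at col 3 lands with bottom-row=4; cleared 0 line(s) (total 0); column heights now [1 2 2 6 6 5], max=6
Drop 5: J rot3 at col 0 lands with bottom-row=2; cleared 0 line(s) (total 0); column heights now [3 5 2 6 6 5], max=6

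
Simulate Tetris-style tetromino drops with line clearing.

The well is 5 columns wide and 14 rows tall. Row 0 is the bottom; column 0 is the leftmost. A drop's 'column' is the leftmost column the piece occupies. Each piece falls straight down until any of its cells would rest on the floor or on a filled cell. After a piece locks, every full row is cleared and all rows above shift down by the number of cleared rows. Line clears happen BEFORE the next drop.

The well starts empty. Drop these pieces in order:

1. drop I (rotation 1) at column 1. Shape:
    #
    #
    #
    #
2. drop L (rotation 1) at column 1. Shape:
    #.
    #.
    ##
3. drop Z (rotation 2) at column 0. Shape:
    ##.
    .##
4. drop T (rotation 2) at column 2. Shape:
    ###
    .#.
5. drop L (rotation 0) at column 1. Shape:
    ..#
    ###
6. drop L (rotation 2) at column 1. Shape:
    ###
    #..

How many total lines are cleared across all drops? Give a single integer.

Answer: 1

Derivation:
Drop 1: I rot1 at col 1 lands with bottom-row=0; cleared 0 line(s) (total 0); column heights now [0 4 0 0 0], max=4
Drop 2: L rot1 at col 1 lands with bottom-row=4; cleared 0 line(s) (total 0); column heights now [0 7 5 0 0], max=7
Drop 3: Z rot2 at col 0 lands with bottom-row=7; cleared 0 line(s) (total 0); column heights now [9 9 8 0 0], max=9
Drop 4: T rot2 at col 2 lands with bottom-row=7; cleared 1 line(s) (total 1); column heights now [0 8 8 8 0], max=8
Drop 5: L rot0 at col 1 lands with bottom-row=8; cleared 0 line(s) (total 1); column heights now [0 9 9 10 0], max=10
Drop 6: L rot2 at col 1 lands with bottom-row=9; cleared 0 line(s) (total 1); column heights now [0 11 11 11 0], max=11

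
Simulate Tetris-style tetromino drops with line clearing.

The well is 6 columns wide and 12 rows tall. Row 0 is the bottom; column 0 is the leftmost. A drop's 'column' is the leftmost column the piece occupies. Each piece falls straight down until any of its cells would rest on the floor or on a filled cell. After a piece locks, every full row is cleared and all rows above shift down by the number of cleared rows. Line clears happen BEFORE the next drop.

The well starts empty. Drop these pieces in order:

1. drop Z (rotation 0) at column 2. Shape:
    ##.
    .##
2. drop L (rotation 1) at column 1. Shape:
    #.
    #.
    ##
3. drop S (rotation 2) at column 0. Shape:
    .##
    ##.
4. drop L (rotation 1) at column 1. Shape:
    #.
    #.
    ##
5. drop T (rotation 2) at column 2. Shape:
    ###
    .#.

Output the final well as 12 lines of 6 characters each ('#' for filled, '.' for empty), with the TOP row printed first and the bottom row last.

Answer: ......
......
.#....
.####.
.###..
.##...
##....
.#....
.#....
.##...
..##..
...##.

Derivation:
Drop 1: Z rot0 at col 2 lands with bottom-row=0; cleared 0 line(s) (total 0); column heights now [0 0 2 2 1 0], max=2
Drop 2: L rot1 at col 1 lands with bottom-row=2; cleared 0 line(s) (total 0); column heights now [0 5 3 2 1 0], max=5
Drop 3: S rot2 at col 0 lands with bottom-row=5; cleared 0 line(s) (total 0); column heights now [6 7 7 2 1 0], max=7
Drop 4: L rot1 at col 1 lands with bottom-row=7; cleared 0 line(s) (total 0); column heights now [6 10 8 2 1 0], max=10
Drop 5: T rot2 at col 2 lands with bottom-row=7; cleared 0 line(s) (total 0); column heights now [6 10 9 9 9 0], max=10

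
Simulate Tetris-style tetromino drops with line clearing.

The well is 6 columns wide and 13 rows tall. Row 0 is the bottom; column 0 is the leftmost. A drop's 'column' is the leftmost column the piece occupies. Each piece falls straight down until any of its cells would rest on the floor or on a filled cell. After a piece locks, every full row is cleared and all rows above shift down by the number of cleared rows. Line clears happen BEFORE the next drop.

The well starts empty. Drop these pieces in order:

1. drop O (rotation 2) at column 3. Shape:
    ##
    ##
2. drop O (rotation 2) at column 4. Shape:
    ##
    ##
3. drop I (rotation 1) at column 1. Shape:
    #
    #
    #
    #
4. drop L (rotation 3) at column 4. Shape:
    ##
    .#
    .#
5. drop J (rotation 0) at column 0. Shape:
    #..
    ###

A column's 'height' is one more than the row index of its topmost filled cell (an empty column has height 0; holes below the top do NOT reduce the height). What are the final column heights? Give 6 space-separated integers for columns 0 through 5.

Answer: 6 5 5 2 7 7

Derivation:
Drop 1: O rot2 at col 3 lands with bottom-row=0; cleared 0 line(s) (total 0); column heights now [0 0 0 2 2 0], max=2
Drop 2: O rot2 at col 4 lands with bottom-row=2; cleared 0 line(s) (total 0); column heights now [0 0 0 2 4 4], max=4
Drop 3: I rot1 at col 1 lands with bottom-row=0; cleared 0 line(s) (total 0); column heights now [0 4 0 2 4 4], max=4
Drop 4: L rot3 at col 4 lands with bottom-row=4; cleared 0 line(s) (total 0); column heights now [0 4 0 2 7 7], max=7
Drop 5: J rot0 at col 0 lands with bottom-row=4; cleared 0 line(s) (total 0); column heights now [6 5 5 2 7 7], max=7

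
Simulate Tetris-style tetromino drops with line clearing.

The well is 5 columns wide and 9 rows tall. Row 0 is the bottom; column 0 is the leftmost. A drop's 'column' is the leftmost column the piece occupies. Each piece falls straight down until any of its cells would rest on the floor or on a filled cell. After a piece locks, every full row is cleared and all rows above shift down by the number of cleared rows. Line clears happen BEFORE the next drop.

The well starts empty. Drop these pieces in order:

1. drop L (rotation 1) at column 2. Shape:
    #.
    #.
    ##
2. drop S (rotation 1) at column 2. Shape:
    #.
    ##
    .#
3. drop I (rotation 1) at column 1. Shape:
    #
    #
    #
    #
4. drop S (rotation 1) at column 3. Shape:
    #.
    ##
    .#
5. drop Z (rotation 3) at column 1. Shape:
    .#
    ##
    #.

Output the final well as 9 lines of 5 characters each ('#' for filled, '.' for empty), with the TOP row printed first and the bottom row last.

Drop 1: L rot1 at col 2 lands with bottom-row=0; cleared 0 line(s) (total 0); column heights now [0 0 3 1 0], max=3
Drop 2: S rot1 at col 2 lands with bottom-row=2; cleared 0 line(s) (total 0); column heights now [0 0 5 4 0], max=5
Drop 3: I rot1 at col 1 lands with bottom-row=0; cleared 0 line(s) (total 0); column heights now [0 4 5 4 0], max=5
Drop 4: S rot1 at col 3 lands with bottom-row=3; cleared 0 line(s) (total 0); column heights now [0 4 5 6 5], max=6
Drop 5: Z rot3 at col 1 lands with bottom-row=4; cleared 0 line(s) (total 0); column heights now [0 6 7 6 5], max=7

Answer: .....
.....
..#..
.###.
.####
.####
.###.
.##..
.###.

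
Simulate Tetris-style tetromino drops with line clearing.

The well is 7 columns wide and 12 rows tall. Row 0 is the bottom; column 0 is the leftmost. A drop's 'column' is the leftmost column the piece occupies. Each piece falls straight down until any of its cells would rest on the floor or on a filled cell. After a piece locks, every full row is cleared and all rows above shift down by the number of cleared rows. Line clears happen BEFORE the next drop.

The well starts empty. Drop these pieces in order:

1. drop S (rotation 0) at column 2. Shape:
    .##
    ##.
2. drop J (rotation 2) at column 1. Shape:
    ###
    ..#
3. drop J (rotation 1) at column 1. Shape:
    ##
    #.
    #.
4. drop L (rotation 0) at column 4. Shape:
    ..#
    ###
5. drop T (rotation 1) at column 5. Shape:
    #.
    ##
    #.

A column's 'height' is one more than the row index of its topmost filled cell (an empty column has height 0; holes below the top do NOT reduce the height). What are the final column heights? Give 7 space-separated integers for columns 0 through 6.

Answer: 0 7 7 4 3 6 5

Derivation:
Drop 1: S rot0 at col 2 lands with bottom-row=0; cleared 0 line(s) (total 0); column heights now [0 0 1 2 2 0 0], max=2
Drop 2: J rot2 at col 1 lands with bottom-row=2; cleared 0 line(s) (total 0); column heights now [0 4 4 4 2 0 0], max=4
Drop 3: J rot1 at col 1 lands with bottom-row=4; cleared 0 line(s) (total 0); column heights now [0 7 7 4 2 0 0], max=7
Drop 4: L rot0 at col 4 lands with bottom-row=2; cleared 0 line(s) (total 0); column heights now [0 7 7 4 3 3 4], max=7
Drop 5: T rot1 at col 5 lands with bottom-row=3; cleared 0 line(s) (total 0); column heights now [0 7 7 4 3 6 5], max=7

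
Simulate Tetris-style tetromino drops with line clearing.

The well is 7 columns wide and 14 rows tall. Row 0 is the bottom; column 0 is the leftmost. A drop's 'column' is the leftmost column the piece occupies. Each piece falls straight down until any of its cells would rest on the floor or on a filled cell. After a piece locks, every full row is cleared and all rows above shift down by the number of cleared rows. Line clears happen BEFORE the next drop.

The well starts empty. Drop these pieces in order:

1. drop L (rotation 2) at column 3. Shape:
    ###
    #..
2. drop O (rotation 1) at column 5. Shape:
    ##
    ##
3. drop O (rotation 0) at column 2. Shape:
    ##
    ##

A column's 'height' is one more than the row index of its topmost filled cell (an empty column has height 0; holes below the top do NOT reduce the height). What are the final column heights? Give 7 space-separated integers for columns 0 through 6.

Drop 1: L rot2 at col 3 lands with bottom-row=0; cleared 0 line(s) (total 0); column heights now [0 0 0 2 2 2 0], max=2
Drop 2: O rot1 at col 5 lands with bottom-row=2; cleared 0 line(s) (total 0); column heights now [0 0 0 2 2 4 4], max=4
Drop 3: O rot0 at col 2 lands with bottom-row=2; cleared 0 line(s) (total 0); column heights now [0 0 4 4 2 4 4], max=4

Answer: 0 0 4 4 2 4 4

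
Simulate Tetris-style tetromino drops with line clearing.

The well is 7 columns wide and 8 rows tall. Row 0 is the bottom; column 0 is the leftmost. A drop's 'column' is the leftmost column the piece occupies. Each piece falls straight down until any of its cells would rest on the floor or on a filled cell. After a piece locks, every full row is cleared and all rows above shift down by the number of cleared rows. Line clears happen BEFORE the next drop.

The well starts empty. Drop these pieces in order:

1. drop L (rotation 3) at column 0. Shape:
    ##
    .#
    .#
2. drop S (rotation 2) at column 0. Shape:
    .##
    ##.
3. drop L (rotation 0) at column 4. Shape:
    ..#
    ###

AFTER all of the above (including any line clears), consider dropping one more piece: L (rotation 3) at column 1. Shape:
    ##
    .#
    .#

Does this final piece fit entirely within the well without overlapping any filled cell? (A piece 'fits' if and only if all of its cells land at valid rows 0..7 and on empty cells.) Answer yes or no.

Answer: yes

Derivation:
Drop 1: L rot3 at col 0 lands with bottom-row=0; cleared 0 line(s) (total 0); column heights now [3 3 0 0 0 0 0], max=3
Drop 2: S rot2 at col 0 lands with bottom-row=3; cleared 0 line(s) (total 0); column heights now [4 5 5 0 0 0 0], max=5
Drop 3: L rot0 at col 4 lands with bottom-row=0; cleared 0 line(s) (total 0); column heights now [4 5 5 0 1 1 2], max=5
Test piece L rot3 at col 1 (width 2): heights before test = [4 5 5 0 1 1 2]; fits = True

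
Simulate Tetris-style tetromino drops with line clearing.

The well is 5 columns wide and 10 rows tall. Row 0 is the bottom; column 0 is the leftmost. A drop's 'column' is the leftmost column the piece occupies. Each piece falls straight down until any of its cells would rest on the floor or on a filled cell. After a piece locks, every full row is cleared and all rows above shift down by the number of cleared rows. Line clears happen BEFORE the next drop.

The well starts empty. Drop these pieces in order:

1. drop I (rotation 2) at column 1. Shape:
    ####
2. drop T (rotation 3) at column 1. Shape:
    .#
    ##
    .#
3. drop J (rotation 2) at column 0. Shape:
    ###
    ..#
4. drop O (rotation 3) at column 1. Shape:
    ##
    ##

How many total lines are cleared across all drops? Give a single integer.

Answer: 0

Derivation:
Drop 1: I rot2 at col 1 lands with bottom-row=0; cleared 0 line(s) (total 0); column heights now [0 1 1 1 1], max=1
Drop 2: T rot3 at col 1 lands with bottom-row=1; cleared 0 line(s) (total 0); column heights now [0 3 4 1 1], max=4
Drop 3: J rot2 at col 0 lands with bottom-row=4; cleared 0 line(s) (total 0); column heights now [6 6 6 1 1], max=6
Drop 4: O rot3 at col 1 lands with bottom-row=6; cleared 0 line(s) (total 0); column heights now [6 8 8 1 1], max=8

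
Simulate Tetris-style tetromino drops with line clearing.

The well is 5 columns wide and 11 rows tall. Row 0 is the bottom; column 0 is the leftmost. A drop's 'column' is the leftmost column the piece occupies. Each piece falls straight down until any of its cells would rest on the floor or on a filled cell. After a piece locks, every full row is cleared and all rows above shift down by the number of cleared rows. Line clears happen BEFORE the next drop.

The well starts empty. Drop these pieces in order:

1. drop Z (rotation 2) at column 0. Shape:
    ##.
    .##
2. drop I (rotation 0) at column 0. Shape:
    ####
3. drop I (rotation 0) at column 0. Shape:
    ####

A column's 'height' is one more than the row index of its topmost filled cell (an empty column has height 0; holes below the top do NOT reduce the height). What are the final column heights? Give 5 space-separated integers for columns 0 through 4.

Drop 1: Z rot2 at col 0 lands with bottom-row=0; cleared 0 line(s) (total 0); column heights now [2 2 1 0 0], max=2
Drop 2: I rot0 at col 0 lands with bottom-row=2; cleared 0 line(s) (total 0); column heights now [3 3 3 3 0], max=3
Drop 3: I rot0 at col 0 lands with bottom-row=3; cleared 0 line(s) (total 0); column heights now [4 4 4 4 0], max=4

Answer: 4 4 4 4 0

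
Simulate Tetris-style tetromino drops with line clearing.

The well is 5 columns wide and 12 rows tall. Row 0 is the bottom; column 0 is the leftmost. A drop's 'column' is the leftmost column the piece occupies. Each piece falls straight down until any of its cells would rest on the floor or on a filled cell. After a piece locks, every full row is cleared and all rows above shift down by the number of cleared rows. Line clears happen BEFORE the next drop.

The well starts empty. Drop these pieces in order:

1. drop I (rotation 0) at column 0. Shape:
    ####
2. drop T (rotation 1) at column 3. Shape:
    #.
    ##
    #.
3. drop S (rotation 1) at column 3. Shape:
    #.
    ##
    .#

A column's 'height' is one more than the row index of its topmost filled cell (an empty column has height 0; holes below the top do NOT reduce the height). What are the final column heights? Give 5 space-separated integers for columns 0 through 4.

Answer: 1 1 1 6 5

Derivation:
Drop 1: I rot0 at col 0 lands with bottom-row=0; cleared 0 line(s) (total 0); column heights now [1 1 1 1 0], max=1
Drop 2: T rot1 at col 3 lands with bottom-row=1; cleared 0 line(s) (total 0); column heights now [1 1 1 4 3], max=4
Drop 3: S rot1 at col 3 lands with bottom-row=3; cleared 0 line(s) (total 0); column heights now [1 1 1 6 5], max=6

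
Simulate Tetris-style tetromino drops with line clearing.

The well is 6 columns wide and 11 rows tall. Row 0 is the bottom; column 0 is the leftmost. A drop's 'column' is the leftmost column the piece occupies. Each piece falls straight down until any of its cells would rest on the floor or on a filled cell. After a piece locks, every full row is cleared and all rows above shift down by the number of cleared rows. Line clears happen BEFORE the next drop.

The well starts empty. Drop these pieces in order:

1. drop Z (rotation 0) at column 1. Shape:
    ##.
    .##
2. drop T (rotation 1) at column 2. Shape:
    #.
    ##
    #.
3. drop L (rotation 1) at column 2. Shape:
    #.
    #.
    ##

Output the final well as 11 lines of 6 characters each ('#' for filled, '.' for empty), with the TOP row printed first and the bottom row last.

Answer: ......
......
......
..#...
..#...
..##..
..#...
..##..
..#...
.##...
..##..

Derivation:
Drop 1: Z rot0 at col 1 lands with bottom-row=0; cleared 0 line(s) (total 0); column heights now [0 2 2 1 0 0], max=2
Drop 2: T rot1 at col 2 lands with bottom-row=2; cleared 0 line(s) (total 0); column heights now [0 2 5 4 0 0], max=5
Drop 3: L rot1 at col 2 lands with bottom-row=5; cleared 0 line(s) (total 0); column heights now [0 2 8 6 0 0], max=8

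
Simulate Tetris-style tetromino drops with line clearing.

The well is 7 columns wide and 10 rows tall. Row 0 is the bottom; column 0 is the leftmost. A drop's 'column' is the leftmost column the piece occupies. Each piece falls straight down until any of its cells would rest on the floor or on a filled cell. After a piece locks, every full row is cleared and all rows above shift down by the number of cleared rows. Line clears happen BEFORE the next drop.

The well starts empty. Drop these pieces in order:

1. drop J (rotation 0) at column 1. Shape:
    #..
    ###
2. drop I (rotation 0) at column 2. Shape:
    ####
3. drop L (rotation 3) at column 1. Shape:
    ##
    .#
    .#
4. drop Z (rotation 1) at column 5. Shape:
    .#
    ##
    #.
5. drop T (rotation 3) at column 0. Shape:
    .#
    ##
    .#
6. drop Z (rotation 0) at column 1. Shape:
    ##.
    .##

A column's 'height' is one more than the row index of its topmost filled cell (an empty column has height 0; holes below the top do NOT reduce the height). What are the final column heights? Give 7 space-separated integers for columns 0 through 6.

Answer: 7 9 9 8 2 4 5

Derivation:
Drop 1: J rot0 at col 1 lands with bottom-row=0; cleared 0 line(s) (total 0); column heights now [0 2 1 1 0 0 0], max=2
Drop 2: I rot0 at col 2 lands with bottom-row=1; cleared 0 line(s) (total 0); column heights now [0 2 2 2 2 2 0], max=2
Drop 3: L rot3 at col 1 lands with bottom-row=2; cleared 0 line(s) (total 0); column heights now [0 5 5 2 2 2 0], max=5
Drop 4: Z rot1 at col 5 lands with bottom-row=2; cleared 0 line(s) (total 0); column heights now [0 5 5 2 2 4 5], max=5
Drop 5: T rot3 at col 0 lands with bottom-row=5; cleared 0 line(s) (total 0); column heights now [7 8 5 2 2 4 5], max=8
Drop 6: Z rot0 at col 1 lands with bottom-row=7; cleared 0 line(s) (total 0); column heights now [7 9 9 8 2 4 5], max=9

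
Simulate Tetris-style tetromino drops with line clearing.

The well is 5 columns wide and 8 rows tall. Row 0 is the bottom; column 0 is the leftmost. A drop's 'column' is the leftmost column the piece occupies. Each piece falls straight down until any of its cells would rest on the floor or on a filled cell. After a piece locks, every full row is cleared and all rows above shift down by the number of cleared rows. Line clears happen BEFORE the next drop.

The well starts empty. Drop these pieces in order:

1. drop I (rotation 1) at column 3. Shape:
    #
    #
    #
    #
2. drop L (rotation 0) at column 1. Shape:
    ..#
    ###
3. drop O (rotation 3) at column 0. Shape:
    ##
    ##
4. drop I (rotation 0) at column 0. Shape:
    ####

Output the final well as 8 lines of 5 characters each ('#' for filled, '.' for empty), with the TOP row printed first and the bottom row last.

Answer: ####.
##...
##.#.
.###.
...#.
...#.
...#.
...#.

Derivation:
Drop 1: I rot1 at col 3 lands with bottom-row=0; cleared 0 line(s) (total 0); column heights now [0 0 0 4 0], max=4
Drop 2: L rot0 at col 1 lands with bottom-row=4; cleared 0 line(s) (total 0); column heights now [0 5 5 6 0], max=6
Drop 3: O rot3 at col 0 lands with bottom-row=5; cleared 0 line(s) (total 0); column heights now [7 7 5 6 0], max=7
Drop 4: I rot0 at col 0 lands with bottom-row=7; cleared 0 line(s) (total 0); column heights now [8 8 8 8 0], max=8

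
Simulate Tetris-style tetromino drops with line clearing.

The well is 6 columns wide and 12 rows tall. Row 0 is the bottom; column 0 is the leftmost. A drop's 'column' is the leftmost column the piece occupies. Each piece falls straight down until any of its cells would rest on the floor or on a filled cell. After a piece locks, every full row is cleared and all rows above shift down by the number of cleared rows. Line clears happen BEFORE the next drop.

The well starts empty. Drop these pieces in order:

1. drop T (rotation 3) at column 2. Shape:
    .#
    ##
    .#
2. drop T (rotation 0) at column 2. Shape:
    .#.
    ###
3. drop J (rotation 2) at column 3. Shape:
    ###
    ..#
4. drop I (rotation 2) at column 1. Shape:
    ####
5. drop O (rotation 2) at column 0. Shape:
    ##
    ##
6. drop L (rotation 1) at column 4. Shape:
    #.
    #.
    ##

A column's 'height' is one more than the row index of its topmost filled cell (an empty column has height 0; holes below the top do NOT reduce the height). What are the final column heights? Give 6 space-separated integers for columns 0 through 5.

Answer: 9 9 7 7 10 8

Derivation:
Drop 1: T rot3 at col 2 lands with bottom-row=0; cleared 0 line(s) (total 0); column heights now [0 0 2 3 0 0], max=3
Drop 2: T rot0 at col 2 lands with bottom-row=3; cleared 0 line(s) (total 0); column heights now [0 0 4 5 4 0], max=5
Drop 3: J rot2 at col 3 lands with bottom-row=4; cleared 0 line(s) (total 0); column heights now [0 0 4 6 6 6], max=6
Drop 4: I rot2 at col 1 lands with bottom-row=6; cleared 0 line(s) (total 0); column heights now [0 7 7 7 7 6], max=7
Drop 5: O rot2 at col 0 lands with bottom-row=7; cleared 0 line(s) (total 0); column heights now [9 9 7 7 7 6], max=9
Drop 6: L rot1 at col 4 lands with bottom-row=7; cleared 0 line(s) (total 0); column heights now [9 9 7 7 10 8], max=10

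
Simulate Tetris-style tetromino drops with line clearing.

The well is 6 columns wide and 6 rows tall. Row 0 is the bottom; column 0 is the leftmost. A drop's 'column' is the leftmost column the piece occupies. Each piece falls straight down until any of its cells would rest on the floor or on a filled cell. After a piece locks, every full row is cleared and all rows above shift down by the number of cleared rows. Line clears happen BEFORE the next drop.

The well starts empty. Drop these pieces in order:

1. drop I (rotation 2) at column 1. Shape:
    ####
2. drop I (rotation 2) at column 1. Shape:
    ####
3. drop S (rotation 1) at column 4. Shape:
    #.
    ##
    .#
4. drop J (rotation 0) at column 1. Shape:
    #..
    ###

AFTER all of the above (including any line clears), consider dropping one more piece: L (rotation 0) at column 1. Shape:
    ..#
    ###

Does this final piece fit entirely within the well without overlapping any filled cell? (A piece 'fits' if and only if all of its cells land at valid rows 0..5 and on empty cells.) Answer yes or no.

Drop 1: I rot2 at col 1 lands with bottom-row=0; cleared 0 line(s) (total 0); column heights now [0 1 1 1 1 0], max=1
Drop 2: I rot2 at col 1 lands with bottom-row=1; cleared 0 line(s) (total 0); column heights now [0 2 2 2 2 0], max=2
Drop 3: S rot1 at col 4 lands with bottom-row=1; cleared 0 line(s) (total 0); column heights now [0 2 2 2 4 3], max=4
Drop 4: J rot0 at col 1 lands with bottom-row=2; cleared 0 line(s) (total 0); column heights now [0 4 3 3 4 3], max=4
Test piece L rot0 at col 1 (width 3): heights before test = [0 4 3 3 4 3]; fits = True

Answer: yes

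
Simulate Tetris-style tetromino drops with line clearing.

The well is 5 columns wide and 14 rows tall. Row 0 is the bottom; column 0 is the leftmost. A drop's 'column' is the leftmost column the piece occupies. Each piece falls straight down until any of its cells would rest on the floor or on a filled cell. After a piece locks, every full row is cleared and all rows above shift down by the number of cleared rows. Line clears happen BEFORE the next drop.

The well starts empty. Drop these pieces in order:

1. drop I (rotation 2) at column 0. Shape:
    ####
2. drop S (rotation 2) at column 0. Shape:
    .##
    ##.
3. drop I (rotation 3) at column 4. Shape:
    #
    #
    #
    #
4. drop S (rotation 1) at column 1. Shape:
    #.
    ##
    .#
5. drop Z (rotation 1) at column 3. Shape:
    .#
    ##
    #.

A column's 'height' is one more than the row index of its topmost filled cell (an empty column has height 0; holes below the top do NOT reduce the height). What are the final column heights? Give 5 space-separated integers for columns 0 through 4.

Answer: 1 5 4 4 5

Derivation:
Drop 1: I rot2 at col 0 lands with bottom-row=0; cleared 0 line(s) (total 0); column heights now [1 1 1 1 0], max=1
Drop 2: S rot2 at col 0 lands with bottom-row=1; cleared 0 line(s) (total 0); column heights now [2 3 3 1 0], max=3
Drop 3: I rot3 at col 4 lands with bottom-row=0; cleared 1 line(s) (total 1); column heights now [1 2 2 0 3], max=3
Drop 4: S rot1 at col 1 lands with bottom-row=2; cleared 0 line(s) (total 1); column heights now [1 5 4 0 3], max=5
Drop 5: Z rot1 at col 3 lands with bottom-row=2; cleared 0 line(s) (total 1); column heights now [1 5 4 4 5], max=5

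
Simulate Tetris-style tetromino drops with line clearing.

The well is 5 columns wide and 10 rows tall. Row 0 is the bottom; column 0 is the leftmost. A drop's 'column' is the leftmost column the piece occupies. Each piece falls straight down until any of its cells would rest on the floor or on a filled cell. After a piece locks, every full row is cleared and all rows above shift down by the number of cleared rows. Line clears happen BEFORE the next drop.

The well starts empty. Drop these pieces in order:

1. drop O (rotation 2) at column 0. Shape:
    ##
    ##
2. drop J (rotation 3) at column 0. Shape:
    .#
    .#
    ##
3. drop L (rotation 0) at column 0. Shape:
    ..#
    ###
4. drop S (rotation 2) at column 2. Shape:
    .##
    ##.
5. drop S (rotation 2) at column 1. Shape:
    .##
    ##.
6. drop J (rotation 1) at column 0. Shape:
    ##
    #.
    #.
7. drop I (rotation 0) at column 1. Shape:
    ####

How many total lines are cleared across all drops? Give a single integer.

Answer: 1

Derivation:
Drop 1: O rot2 at col 0 lands with bottom-row=0; cleared 0 line(s) (total 0); column heights now [2 2 0 0 0], max=2
Drop 2: J rot3 at col 0 lands with bottom-row=2; cleared 0 line(s) (total 0); column heights now [3 5 0 0 0], max=5
Drop 3: L rot0 at col 0 lands with bottom-row=5; cleared 0 line(s) (total 0); column heights now [6 6 7 0 0], max=7
Drop 4: S rot2 at col 2 lands with bottom-row=7; cleared 0 line(s) (total 0); column heights now [6 6 8 9 9], max=9
Drop 5: S rot2 at col 1 lands with bottom-row=8; cleared 0 line(s) (total 0); column heights now [6 9 10 10 9], max=10
Drop 6: J rot1 at col 0 lands with bottom-row=7; cleared 1 line(s) (total 1); column heights now [9 9 9 9 0], max=9
Drop 7: I rot0 at col 1 lands with bottom-row=9; cleared 0 line(s) (total 1); column heights now [9 10 10 10 10], max=10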